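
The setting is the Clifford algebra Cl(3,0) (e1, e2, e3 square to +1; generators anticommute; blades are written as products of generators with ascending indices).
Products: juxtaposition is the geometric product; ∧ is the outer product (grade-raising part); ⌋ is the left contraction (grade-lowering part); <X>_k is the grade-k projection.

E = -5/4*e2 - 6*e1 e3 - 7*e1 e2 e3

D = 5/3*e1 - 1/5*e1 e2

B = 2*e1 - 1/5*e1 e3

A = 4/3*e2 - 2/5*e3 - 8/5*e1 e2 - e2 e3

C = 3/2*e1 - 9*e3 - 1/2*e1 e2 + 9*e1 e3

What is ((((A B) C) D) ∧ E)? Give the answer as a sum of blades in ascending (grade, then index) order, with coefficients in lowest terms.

step 1: -2/25*e1 + 16/5*e2 - 37/15*e1 e2 + 4/5*e1 e3 - 8/25*e2 e3 - 26/15*e1 e2 e3
step 2: -1283/150 - 28/5*e1 - 449/50*e2 - 209/75*e3 + 198/25*e1 e2 + 14/25*e1 e3 - 48/5*e2 e3 - 177/25*e1 e2 e3
step 3: -2906/375 - 18058/1125*e1 - 302/25*e2 - 881/375*e3 + 6254/375*e1 e2 + 613/225*e1 e3 - 1489/125*e2 e3 - 5791/375*e1 e2 e3
step 4: 1453/150*e2 + 9029/450*e1 e2 + 5812/125*e1 e3 - 881/300*e2 e3 - 66731/4500*e1 e2 e3
Answer: 1453/150*e2 + 9029/450*e1 e2 + 5812/125*e1 e3 - 881/300*e2 e3 - 66731/4500*e1 e2 e3


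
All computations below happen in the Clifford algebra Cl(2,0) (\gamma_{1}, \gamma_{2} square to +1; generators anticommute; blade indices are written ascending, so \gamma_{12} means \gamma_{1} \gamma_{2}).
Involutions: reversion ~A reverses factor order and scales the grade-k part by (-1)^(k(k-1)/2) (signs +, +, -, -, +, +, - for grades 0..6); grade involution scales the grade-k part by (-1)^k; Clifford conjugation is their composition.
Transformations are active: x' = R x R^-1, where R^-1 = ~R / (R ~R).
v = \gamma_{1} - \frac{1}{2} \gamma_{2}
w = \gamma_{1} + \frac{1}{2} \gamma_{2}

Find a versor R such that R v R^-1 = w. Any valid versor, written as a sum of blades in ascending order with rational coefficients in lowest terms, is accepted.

Since q(v) = q(w) = \frac{5}{4}, the sum R = v + w = 2 \gamma_{1} does the job whenever invertible.
Answer: 2 \gamma_{1}


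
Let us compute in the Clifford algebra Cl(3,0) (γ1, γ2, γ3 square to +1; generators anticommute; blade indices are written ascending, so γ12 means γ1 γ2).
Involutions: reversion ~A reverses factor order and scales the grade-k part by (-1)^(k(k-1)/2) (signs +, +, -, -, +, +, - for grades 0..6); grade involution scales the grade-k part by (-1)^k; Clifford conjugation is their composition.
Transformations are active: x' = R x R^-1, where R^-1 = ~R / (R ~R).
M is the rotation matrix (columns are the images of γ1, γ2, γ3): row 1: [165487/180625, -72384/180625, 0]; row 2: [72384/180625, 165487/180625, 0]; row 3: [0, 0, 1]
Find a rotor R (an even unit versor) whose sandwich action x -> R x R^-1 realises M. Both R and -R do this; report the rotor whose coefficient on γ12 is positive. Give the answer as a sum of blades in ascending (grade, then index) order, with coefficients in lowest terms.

Method: write R = a + b12*γ12 + b13*γ13 + b23*γ23 with a^2 + b12^2 + b13^2 + b23^2 = 1 (so R^-1 = ~R). Expanding the columns R e_j ~R gives tr M = 4a^2 - 1 and, from the antisymmetric part, M21 - M12 = -4a*b12, M13 - M31 = 4a*b13, M32 - M23 = -4a*b23.
Here tr M = 511599/180625, so a^2 = (1 + tr M)/4 = 173056/180625 and a = ±416/425. Taking a = 416/425: M21 - M12 = 144768/180625, M13 - M31 = 0, M32 - M23 = 0, giving b12 = -87/425, b13 = 0, b23 = 0, i.e. R = 416/425 - 87/425*γ12.
Its γ12 coefficient is negative, so report the other preimage -R.
Answer: -416/425 + 87/425*γ12. Sheet selection: the two-to-one cover makes ±R indistinguishable at the matrix level (trace 511599/180625), so uniqueness comes from the required sign on γ12.


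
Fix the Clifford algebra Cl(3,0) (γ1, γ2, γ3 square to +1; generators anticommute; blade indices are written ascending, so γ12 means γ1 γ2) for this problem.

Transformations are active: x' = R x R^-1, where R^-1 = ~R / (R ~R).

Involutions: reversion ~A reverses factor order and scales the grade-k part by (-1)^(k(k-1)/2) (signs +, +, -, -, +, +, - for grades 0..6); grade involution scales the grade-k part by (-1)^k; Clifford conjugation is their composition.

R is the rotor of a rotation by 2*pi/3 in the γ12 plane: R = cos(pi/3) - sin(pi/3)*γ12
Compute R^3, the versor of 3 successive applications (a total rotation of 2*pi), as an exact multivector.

Because a rotor carries half the rotation angle, composing 3 copies of this γ12-plane rotor multiplies the phase: 3*(pi/3) = pi, hence R^3 = cos(pi) - sin(pi)*γ12.
cos(pi) = -1 and sin(pi) = 0, so R^3 = -1. The total rotation 2*pi is 1 full turn, so every vector returns to itself, yet the rotor is -1, on the OTHER sheet of the double cover (an odd number of 2*pi turns).
Answer: -1


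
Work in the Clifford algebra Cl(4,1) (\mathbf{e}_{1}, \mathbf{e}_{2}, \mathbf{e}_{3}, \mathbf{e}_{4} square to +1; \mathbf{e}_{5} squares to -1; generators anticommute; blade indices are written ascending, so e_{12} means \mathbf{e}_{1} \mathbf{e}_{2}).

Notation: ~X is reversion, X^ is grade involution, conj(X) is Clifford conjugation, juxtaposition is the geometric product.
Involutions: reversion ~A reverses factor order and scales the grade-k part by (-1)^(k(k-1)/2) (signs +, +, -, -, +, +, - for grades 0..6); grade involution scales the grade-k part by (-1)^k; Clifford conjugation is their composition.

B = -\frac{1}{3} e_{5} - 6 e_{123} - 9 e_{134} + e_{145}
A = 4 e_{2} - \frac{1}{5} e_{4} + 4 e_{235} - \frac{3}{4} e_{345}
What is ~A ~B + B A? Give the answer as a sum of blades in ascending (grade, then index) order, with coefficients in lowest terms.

first term: -\frac{501}{20} e_{13} - \frac{349}{20} e_{15} - \frac{4}{3} e_{23} - \frac{4}{3} e_{25} + \frac{1}{4} e_{34} + \frac{1}{15} e_{45} - \frac{194}{5} e_{1234} + \frac{89}{2} e_{1245}
second term: \frac{501}{20} e_{13} + \frac{349}{20} e_{15} + \frac{4}{3} e_{23} + \frac{4}{3} e_{25} - \frac{1}{4} e_{34} - \frac{1}{15} e_{45} - \frac{194}{5} e_{1234} + \frac{89}{2} e_{1245}
Answer: -\frac{388}{5} e_{1234} + 89 e_{1245}


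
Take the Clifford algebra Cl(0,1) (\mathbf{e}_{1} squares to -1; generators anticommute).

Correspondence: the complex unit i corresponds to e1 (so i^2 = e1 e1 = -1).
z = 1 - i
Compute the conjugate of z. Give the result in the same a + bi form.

In blades: z = 1 - e_{1}.
Conjugation here is Clifford conjugation: the scalar is fixed and the grade-1 and grade-2 blades all flip sign, giving 1 + e_{1}; translating back:
Answer: 1 + i


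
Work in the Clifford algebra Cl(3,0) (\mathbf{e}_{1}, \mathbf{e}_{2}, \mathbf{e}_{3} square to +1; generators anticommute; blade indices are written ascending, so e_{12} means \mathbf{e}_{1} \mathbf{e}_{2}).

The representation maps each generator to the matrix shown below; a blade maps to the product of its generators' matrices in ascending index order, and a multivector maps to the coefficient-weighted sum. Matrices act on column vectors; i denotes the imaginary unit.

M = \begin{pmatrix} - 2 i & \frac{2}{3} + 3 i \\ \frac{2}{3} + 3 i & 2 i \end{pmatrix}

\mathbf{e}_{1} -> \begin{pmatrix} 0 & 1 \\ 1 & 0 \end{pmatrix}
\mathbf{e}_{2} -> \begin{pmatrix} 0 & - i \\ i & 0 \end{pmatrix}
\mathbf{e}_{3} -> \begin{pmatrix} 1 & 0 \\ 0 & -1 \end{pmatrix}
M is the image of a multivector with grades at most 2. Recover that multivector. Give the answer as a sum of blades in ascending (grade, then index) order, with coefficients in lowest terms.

Method: 1, rho(e_{1}), rho(e_{2}), rho(e_{3}) form a trace-orthogonal basis of the 2x2 complex matrices (tr(X Y) = 2 if X = Y, else 0), so M = m0*1 + m1*rho(e_{1}) + m2*rho(e_{2}) + m3*rho(e_{3}) with m0 = tr(M)/2 = 0, m1 = tr(M rho(e_{1}))/2 = \frac{2}{3} + 3 i, m2 = tr(M rho(e_{2}))/2 = 0, m3 = tr(M rho(e_{3}))/2 = - 2 i.
Multiplying table entries, the bivector images are rho(e_{12}) = i*rho(e_{3}), rho(e_{13}) = -i*rho(e_{2}), rho(e_{23}) = i*rho(e_{1}); with real blade coefficients the real parts of m0..m3 are the coefficients of 1, e_{1}, e_{2}, e_{3} and the imaginary parts give the bivectors (e_{23}: Im m1, e_{13}: -Im m2, e_{12}: Im m3).
Answer: \frac{2}{3} e_{1} - 2 e_{12} + 3 e_{23}


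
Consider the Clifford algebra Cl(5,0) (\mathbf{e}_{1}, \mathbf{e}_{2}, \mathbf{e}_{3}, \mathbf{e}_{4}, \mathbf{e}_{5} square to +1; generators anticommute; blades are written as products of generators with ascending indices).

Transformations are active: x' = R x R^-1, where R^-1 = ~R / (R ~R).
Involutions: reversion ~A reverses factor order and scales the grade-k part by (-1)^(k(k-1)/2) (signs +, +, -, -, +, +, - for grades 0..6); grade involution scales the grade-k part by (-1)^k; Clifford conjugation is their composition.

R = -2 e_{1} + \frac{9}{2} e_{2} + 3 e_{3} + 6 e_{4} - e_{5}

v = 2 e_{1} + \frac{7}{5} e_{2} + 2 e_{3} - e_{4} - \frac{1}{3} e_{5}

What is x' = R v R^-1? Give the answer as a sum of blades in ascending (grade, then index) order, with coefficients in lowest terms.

~R = -2 e_{1} + \frac{9}{2} e_{2} + 3 e_{3} + 6 e_{4} - e_{5}, and R ~R = \frac{281}{4}, so R^-1 = ~R / (\frac{281}{4}).
R v = \frac{79}{30} - \frac{59}{5} e_{1} e_{2} - 10 e_{1} e_{3} - 10 e_{1} e_{4} + \frac{8}{3} e_{1} e_{5} + \frac{24}{5} e_{2} e_{3} - \frac{129}{10} e_{2} e_{4} - \frac{1}{10} e_{2} e_{5} - 15 e_{3} e_{4} + e_{3} e_{5} - 3 e_{4} e_{5}
Answer: -\frac{9062}{4215} e_{1} - \frac{1493}{1405} e_{2} - \frac{2494}{1405} e_{3} + \frac{2037}{1405} e_{4} + \frac{363}{1405} e_{5}


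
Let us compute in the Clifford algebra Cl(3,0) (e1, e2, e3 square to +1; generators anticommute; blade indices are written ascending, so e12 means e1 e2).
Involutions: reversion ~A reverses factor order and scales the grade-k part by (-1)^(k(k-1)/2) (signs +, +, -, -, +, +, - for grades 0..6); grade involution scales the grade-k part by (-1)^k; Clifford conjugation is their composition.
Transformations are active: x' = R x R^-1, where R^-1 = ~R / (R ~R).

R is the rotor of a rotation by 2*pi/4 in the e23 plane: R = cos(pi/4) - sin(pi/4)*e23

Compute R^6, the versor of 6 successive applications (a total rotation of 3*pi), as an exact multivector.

Because a rotor carries half the rotation angle, composing 6 copies of this e23-plane rotor multiplies the phase: 6*(pi/4) = 3*pi/2, hence R^6 = cos(3*pi/2) - sin(3*pi/2)*e23.
cos(3*pi/2) = 0 and sin(3*pi/2) = -1, so R^6 = e23. The net rotation is 1*pi (after discarding 1 full turn, each of which contributes a factor -1 to the rotor); the rotor keeps the half-angle phase exactly.
Answer: e23


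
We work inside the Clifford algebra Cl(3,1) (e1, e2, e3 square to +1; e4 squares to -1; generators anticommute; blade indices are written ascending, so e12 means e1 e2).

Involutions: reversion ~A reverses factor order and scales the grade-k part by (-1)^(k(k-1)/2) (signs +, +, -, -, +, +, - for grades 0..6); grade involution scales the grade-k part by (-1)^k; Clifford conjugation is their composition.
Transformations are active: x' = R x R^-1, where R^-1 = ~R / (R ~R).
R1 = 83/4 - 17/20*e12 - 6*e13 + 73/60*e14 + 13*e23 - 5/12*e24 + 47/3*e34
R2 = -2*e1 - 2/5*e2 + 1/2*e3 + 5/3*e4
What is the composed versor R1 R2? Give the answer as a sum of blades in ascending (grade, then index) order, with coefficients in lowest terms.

Distribute over the terms of R2 (each basis-blade product reordered to ascending indices, repeated generators contracted through their squares):
R1 (-2*e1) = -83/2*e1 - 17/10*e2 - 12*e3 + 73/30*e4 - 26*e123 + 5/6*e124 - 94/3*e134
R1 (-2/5*e2) = 17/50*e1 - 83/10*e2 + 26/5*e3 - 1/6*e4 - 12/5*e123 + 73/150*e124 - 94/15*e234
R1 (1/2*e3) = -3*e1 + 13/2*e2 + 83/8*e3 - 47/6*e4 - 17/40*e123 - 73/120*e134 + 5/24*e234
R1 (5/3*e4) = -73/36*e1 + 25/36*e2 - 235/9*e3 + 415/12*e4 - 17/12*e124 - 10*e134 + 65/3*e234
Summing the partial products and collecting blades:
Answer: -41569/900*e1 - 101/36*e2 - 8113/360*e3 + 1741/60*e4 - 1153/40*e123 - 29/300*e124 - 5033/120*e134 + 1873/120*e234


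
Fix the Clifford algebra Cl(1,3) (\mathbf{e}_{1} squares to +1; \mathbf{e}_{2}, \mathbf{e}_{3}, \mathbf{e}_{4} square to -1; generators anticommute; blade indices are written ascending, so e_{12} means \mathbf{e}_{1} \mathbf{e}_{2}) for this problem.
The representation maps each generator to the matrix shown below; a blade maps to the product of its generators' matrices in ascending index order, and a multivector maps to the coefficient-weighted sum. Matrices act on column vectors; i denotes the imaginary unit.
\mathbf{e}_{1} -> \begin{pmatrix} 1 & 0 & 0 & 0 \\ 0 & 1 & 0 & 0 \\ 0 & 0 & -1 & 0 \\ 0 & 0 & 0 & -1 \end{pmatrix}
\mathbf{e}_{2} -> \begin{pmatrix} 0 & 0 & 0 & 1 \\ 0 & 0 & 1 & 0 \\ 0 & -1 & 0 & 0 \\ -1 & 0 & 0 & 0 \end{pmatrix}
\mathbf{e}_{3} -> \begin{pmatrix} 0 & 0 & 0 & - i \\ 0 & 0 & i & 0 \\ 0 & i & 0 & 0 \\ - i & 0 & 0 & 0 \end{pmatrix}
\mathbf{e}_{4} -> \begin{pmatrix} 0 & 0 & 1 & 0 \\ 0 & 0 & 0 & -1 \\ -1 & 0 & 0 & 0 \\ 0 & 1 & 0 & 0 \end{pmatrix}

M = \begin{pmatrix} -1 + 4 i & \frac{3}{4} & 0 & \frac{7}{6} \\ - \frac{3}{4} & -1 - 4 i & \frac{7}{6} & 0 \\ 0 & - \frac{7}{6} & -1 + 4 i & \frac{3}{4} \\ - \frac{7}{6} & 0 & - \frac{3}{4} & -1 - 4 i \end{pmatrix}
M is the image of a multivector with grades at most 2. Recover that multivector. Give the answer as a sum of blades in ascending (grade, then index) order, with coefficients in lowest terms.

Method: the blade images are trace-orthogonal — tr(rho(e_A) rho(e_B)^-1) = 4 if A = B and 0 otherwise — and rho(e_A)^-1 = (e_A)^2 * rho(e_A) with (e_A)^2 = +1 or -1, so the coefficient of e_A in the preimage is (e_A)^2 * tr(M rho(e_A))/4.
Nonzero projections over blades of grade <= 2: 1: (1)^2 = +1, tr(M 1) = -4, coefficient -1; e_{2}: (e_{2})^2 = -1, tr(M rho(e_{2})) = - \frac{14}{3}, coefficient \frac{7}{6}; e_{23}: (e_{23})^2 = -1, tr(M rho(e_{23})) = 16, coefficient -4; e_{24}: (e_{24})^2 = -1, tr(M rho(e_{24})) = -3, coefficient \frac{3}{4}. Every other blade of grade <= 2 projects to 0.
Answer: -1 + \frac{7}{6} e_{2} - 4 e_{23} + \frac{3}{4} e_{24}


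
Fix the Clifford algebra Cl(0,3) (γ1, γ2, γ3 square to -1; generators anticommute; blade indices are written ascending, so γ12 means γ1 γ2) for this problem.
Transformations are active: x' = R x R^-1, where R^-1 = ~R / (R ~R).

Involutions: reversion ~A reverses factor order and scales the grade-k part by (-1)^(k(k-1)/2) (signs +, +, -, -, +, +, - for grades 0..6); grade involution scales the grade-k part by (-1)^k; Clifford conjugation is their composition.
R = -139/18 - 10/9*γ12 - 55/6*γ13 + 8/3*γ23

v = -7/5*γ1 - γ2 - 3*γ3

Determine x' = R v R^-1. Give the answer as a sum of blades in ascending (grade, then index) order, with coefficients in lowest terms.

~R = -139/18 + 10/9*γ12 + 55/6*γ13 - 8/3*γ23, and R ~R = 24625/162, so R^-1 = ~R / (24625/162).
R v = -89/5*γ1 + 311/18*γ2 + 100/3*γ3 - 287/30*γ123
Answer: 14149/4925*γ1 - 47017/24625*γ2 - 6081/24625*γ3


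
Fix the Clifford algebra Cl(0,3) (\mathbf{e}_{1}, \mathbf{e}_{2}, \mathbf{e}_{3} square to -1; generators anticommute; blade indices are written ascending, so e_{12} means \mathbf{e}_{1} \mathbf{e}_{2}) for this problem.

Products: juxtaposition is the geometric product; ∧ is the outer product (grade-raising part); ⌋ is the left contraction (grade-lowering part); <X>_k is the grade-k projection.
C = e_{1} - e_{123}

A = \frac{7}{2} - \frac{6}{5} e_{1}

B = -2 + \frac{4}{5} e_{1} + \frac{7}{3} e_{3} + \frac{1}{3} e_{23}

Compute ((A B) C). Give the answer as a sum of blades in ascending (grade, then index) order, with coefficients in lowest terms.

step 1: -\frac{151}{25} + \frac{26}{5} e_{1} + \frac{49}{6} e_{3} - \frac{14}{5} e_{13} + \frac{7}{6} e_{23} - \frac{2}{5} e_{123}
step 2: -\frac{24}{5} - \frac{731}{150} e_{1} + \frac{14}{5} e_{2} - \frac{14}{5} e_{3} + \frac{49}{6} e_{12} - \frac{49}{6} e_{13} + \frac{28}{5} e_{23} + \frac{1081}{150} e_{123}
Answer: -\frac{24}{5} - \frac{731}{150} e_{1} + \frac{14}{5} e_{2} - \frac{14}{5} e_{3} + \frac{49}{6} e_{12} - \frac{49}{6} e_{13} + \frac{28}{5} e_{23} + \frac{1081}{150} e_{123}


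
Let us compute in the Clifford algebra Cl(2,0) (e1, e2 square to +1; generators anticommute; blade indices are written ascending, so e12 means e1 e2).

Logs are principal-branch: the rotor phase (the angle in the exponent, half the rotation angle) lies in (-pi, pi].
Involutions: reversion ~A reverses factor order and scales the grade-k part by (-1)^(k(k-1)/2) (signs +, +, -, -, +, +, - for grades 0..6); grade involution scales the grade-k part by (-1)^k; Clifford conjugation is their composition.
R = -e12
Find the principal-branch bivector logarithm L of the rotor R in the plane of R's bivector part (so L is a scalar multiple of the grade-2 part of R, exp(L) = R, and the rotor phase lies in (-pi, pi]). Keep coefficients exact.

The scalar part of R is 0, and that scalar determines the rotor phase on the principal branch; recovering the unit plane as bivector-part over sine of the phase gives L = phase * plane.
Concretely: cos(phase) = 0 gives phase = ±pi/2, and since phase/sin(phase) is even the sign is immaterial: L = (phase/sin(phase)) * <R>_2 = (pi/2) * <R>_2.
Answer: -pi/2*e12


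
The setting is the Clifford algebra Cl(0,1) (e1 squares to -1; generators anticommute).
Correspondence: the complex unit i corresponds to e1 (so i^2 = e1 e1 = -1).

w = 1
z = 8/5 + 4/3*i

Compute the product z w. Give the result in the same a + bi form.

In blades: z = 8/5 + 4/3*e1, w = 1.
Distribute z over w term by term (generator squares from the signature, products reordered to ascending indices): (8/5)*w = 8/5; (4/3*e1)*w = 4/3*e1.
Sum: 8/5 + 4/3*e1; translating back through the correspondence:
Answer: 8/5 + 4/3*i


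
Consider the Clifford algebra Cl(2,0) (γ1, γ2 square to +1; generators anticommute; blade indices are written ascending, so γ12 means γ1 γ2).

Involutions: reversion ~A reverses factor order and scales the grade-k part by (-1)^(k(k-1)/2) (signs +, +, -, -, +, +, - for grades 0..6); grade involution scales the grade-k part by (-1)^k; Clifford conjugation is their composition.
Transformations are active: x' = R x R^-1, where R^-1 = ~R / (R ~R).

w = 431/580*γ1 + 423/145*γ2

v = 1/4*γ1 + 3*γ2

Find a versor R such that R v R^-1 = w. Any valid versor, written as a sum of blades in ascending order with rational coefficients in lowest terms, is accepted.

Equal squares first: v^2 = w^2 = 145/16. Then v + w = 144/145*γ1 + 858/145*γ2 is a versor taking v to w, provided it is invertible.
Answer: 144/145*γ1 + 858/145*γ2


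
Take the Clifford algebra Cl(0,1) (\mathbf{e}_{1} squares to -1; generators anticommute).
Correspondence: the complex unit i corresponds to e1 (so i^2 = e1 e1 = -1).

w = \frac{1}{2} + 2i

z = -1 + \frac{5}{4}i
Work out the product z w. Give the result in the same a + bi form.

In blades: z = -1 + \frac{5}{4} e_{1}, w = \frac{1}{2} + 2 e_{1}.
Distribute z over w term by term (generator squares from the signature, products reordered to ascending indices): (-1)*w = -\frac{1}{2} - 2 e_{1}; (\frac{5}{4} e_{1})*w = -\frac{5}{2} + \frac{5}{8} e_{1}.
Sum: -3 - \frac{11}{8} e_{1}; translating back through the correspondence:
Answer: -3 - \frac{11}{8}i


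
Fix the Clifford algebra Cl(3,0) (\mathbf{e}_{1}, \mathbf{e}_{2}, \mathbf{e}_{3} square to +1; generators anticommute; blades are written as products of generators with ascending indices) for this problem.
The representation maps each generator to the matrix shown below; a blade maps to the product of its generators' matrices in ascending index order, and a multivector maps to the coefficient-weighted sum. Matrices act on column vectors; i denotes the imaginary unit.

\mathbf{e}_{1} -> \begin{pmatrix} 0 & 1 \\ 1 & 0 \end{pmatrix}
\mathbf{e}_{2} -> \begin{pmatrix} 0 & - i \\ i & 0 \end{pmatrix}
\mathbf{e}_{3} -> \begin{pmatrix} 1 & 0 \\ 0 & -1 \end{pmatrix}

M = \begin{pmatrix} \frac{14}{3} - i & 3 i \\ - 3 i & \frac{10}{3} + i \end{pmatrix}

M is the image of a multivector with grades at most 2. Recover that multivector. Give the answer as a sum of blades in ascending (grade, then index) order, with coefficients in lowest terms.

Method: 1, rho(e_{1}), rho(e_{2}), rho(e_{3}) form a trace-orthogonal basis of the 2x2 complex matrices (tr(X Y) = 2 if X = Y, else 0), so M = m0*1 + m1*rho(e_{1}) + m2*rho(e_{2}) + m3*rho(e_{3}) with m0 = tr(M)/2 = 4, m1 = tr(M rho(e_{1}))/2 = 0, m2 = tr(M rho(e_{2}))/2 = -3, m3 = tr(M rho(e_{3}))/2 = \frac{2}{3} - i.
Multiplying table entries, the bivector images are rho(e_{1} e_{2}) = i*rho(e_{3}), rho(e_{1} e_{3}) = -i*rho(e_{2}), rho(e_{2} e_{3}) = i*rho(e_{1}); with real blade coefficients the real parts of m0..m3 are the coefficients of 1, e_{1}, e_{2}, e_{3} and the imaginary parts give the bivectors (e_{2} e_{3}: Im m1, e_{1} e_{3}: -Im m2, e_{1} e_{2}: Im m3).
Answer: 4 - 3 e_{2} + \frac{2}{3} e_{3} - e_{1} e_{2}


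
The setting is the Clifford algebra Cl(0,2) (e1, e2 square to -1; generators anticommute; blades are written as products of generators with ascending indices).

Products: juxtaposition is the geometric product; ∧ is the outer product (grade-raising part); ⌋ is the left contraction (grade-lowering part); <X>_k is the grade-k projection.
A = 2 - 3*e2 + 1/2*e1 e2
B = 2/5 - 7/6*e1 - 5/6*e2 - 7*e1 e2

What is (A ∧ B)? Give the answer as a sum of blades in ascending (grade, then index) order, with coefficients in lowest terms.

step 1: 4/5 - 7/3*e1 - 43/15*e2 - 173/10*e1 e2
Answer: 4/5 - 7/3*e1 - 43/15*e2 - 173/10*e1 e2


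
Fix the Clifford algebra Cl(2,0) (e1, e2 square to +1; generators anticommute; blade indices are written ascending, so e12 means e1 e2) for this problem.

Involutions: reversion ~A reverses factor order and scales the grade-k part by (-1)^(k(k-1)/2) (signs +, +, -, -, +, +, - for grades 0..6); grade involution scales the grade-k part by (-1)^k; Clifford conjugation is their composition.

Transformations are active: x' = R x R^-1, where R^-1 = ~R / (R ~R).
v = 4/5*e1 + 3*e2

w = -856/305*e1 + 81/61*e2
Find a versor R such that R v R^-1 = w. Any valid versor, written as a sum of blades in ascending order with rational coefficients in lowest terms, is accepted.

Reasoning: v^2 = w^2 = 241/25 since conjugation preserves the quadratic form; R = v + w = -612/305*e1 + 264/61*e2 is then valid when invertible, keeping its own part and reversing (v - w)/2.
Answer: -612/305*e1 + 264/61*e2


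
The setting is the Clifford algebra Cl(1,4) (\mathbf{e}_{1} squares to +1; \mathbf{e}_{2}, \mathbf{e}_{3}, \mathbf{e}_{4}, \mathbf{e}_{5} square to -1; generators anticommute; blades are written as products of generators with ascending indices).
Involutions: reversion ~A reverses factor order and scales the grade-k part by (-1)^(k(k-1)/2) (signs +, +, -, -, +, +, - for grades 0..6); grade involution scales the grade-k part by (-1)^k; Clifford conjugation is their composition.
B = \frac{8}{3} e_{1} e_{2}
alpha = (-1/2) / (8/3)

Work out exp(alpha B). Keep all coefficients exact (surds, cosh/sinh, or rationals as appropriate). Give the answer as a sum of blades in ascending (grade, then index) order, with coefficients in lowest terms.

B^2 = (\frac{8}{3})^2*(e_{1} e_{2})^2 = \frac{64}{9}*(+1) = \frac{64}{9} (a basis 2-blade squares to minus the product of its generators' squares).
B^2 = \frac{64}{9} — since the square is positive, the closed form is hyperbolic: l = \frac{8}{3}, alpha*l = - \frac{1}{2}, so exp(alpha B) = cosh(- \frac{1}{2}) + (sinh(- \frac{1}{2})/(\frac{8}{3}))*B = \cosh{\left(\frac{1}{2} \right)} + (- \frac{3 \sinh{\left(\frac{1}{2} \right)}}{8})*B.
Answer: \cosh{\left(\frac{1}{2} \right)} - \sinh{\left(\frac{1}{2} \right)} e_{1} e_{2}


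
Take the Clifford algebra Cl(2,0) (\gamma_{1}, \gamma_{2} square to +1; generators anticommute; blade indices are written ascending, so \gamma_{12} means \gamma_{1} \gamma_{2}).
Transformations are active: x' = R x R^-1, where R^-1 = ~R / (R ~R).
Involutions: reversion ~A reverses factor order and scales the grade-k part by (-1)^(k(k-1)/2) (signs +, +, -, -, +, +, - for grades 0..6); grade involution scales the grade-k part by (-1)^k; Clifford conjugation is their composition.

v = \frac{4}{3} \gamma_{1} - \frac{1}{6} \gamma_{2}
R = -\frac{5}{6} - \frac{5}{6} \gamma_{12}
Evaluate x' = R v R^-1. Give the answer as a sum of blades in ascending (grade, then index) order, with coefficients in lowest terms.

~R = -\frac{5}{6} + \frac{5}{6} \gamma_{12}, and R ~R = \frac{25}{18}, so R^-1 = ~R / (\frac{25}{18}).
R v = -\frac{35}{36} \gamma_{1} + \frac{5}{4} \gamma_{2}
Answer: -\frac{1}{6} \gamma_{1} - \frac{4}{3} \gamma_{2}


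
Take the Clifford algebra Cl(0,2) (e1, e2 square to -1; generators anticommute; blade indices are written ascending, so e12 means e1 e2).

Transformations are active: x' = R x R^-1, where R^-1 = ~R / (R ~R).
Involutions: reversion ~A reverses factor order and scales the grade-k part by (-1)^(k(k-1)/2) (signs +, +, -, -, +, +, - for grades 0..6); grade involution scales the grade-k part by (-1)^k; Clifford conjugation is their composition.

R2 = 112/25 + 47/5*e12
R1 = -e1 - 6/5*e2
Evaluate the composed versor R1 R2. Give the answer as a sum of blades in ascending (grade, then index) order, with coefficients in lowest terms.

Distribute over the terms of R1 (each basis-blade product reordered to ascending indices, repeated generators contracted through their squares):
(-e1) R2 = -112/25*e1 + 47/5*e2
(-6/5*e2) R2 = -282/25*e1 - 672/125*e2
Summing the partial products and collecting blades:
Answer: -394/25*e1 + 503/125*e2


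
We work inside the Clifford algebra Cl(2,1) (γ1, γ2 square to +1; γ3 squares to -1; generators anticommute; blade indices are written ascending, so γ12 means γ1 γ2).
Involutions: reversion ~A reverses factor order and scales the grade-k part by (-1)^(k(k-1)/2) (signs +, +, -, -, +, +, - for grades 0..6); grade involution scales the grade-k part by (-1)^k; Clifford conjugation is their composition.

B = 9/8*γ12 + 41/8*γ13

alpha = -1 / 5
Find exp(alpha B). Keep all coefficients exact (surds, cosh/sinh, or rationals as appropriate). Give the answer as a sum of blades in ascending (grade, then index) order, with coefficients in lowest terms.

B^2 term by term: the squares give (9/8)^2*(γ12)^2 + (41/8)^2*(γ13)^2 = 81/64*(-1) + 1681/64*(+1) = 25 (each basis 2-blade squares to minus the product of its generators' squares); cross terms between blades sharing an index anticommute and cancel. So B^2 = 25.
B^2 = 25 — the series telescopes hyperbolically here: l = 5, alpha*l = -1, so exp(alpha B) = cosh(-1) + (sinh(-1)/5)*B = cosh(1) + (-sinh(1)/5)*B.
Answer: cosh(1) - 9*sinh(1)/40*γ12 - 41*sinh(1)/40*γ13


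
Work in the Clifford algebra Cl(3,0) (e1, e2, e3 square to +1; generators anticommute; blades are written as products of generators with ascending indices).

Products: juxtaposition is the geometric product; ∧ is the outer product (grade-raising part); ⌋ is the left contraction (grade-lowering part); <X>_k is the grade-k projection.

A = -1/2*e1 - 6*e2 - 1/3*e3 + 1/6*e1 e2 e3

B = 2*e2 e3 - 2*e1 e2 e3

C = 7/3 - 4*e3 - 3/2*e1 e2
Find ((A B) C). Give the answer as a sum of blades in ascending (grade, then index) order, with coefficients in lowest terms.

step 1: 1/3 - 1/3*e1 + 2/3*e2 - 12*e3 + 2/3*e1 e2 - 12*e1 e3 + e2 e3 - e1 e2 e3
step 2: 448/9 + 434/9*e1 - 35/18*e2 - 185/6*e3 + 91/18*e1 e2 - 151/6*e1 e3 + 53/3*e2 e3 + 13*e1 e2 e3
Answer: 448/9 + 434/9*e1 - 35/18*e2 - 185/6*e3 + 91/18*e1 e2 - 151/6*e1 e3 + 53/3*e2 e3 + 13*e1 e2 e3


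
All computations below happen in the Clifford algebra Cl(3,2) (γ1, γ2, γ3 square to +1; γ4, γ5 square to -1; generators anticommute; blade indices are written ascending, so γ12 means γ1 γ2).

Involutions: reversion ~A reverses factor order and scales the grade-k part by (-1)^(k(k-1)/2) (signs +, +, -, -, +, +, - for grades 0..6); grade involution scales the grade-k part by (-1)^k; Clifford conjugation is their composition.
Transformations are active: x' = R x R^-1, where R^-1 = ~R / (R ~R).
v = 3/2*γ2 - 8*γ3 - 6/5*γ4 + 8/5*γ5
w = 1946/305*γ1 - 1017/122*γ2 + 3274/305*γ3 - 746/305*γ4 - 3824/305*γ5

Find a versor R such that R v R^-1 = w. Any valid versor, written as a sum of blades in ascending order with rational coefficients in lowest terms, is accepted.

Why this works: both vectors square to 249/4, so q(v) = q(w) and R = v + w = 1946/305*γ1 - 417/61*γ2 + 834/305*γ3 - 1112/305*γ4 - 3336/305*γ5 carries v to w — its own direction survives, the complement (v - w)/2 flips.
Answer: 1946/305*γ1 - 417/61*γ2 + 834/305*γ3 - 1112/305*γ4 - 3336/305*γ5


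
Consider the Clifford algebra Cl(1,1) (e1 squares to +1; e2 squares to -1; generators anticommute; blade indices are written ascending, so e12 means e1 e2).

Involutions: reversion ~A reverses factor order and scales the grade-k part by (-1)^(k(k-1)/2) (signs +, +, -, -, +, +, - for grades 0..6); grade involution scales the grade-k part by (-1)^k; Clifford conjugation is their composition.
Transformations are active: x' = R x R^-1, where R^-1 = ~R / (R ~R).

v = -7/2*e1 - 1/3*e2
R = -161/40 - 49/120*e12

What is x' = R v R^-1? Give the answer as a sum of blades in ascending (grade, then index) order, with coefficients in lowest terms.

~R = -161/40 + 49/120*e12, and R ~R = 28861/1800, so R^-1 = ~R / (28861/1800).
R v = 2009/144*e1 - 7/80*e2
Answer: -16513/4712*e1 + 5333/14136*e2


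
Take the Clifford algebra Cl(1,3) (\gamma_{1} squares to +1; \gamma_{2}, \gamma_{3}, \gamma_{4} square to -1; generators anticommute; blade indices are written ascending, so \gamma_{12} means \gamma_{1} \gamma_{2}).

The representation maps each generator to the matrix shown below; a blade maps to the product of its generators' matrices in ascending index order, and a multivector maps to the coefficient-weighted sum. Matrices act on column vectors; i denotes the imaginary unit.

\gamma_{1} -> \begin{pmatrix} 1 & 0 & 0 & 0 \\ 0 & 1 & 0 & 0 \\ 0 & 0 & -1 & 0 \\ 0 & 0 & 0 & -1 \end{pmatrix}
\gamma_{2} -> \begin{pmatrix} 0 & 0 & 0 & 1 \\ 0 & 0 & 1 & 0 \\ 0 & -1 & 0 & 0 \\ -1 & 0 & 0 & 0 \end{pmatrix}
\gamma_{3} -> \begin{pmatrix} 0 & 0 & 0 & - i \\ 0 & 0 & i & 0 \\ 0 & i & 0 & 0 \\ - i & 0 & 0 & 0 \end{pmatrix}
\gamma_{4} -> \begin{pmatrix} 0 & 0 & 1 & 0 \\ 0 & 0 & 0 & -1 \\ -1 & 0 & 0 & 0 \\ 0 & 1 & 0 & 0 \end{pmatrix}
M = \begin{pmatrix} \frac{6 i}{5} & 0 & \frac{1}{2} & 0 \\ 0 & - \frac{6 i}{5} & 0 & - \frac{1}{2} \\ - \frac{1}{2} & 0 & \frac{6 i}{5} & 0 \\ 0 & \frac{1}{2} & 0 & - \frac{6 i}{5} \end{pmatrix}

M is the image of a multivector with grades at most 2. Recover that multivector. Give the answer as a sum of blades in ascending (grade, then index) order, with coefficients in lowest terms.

Method: the blade images are trace-orthogonal — tr(rho(e_A) rho(e_B)^-1) = 4 if A = B and 0 otherwise — and rho(e_A)^-1 = (e_A)^2 * rho(e_A) with (e_A)^2 = +1 or -1, so the coefficient of e_A in the preimage is (e_A)^2 * tr(M rho(e_A))/4.
Nonzero projections over blades of grade <= 2: \gamma_{4}: (\gamma_{4})^2 = -1, tr(M rho(\gamma_{4})) = -2, coefficient \frac{1}{2}; \gamma_{23}: (\gamma_{23})^2 = -1, tr(M rho(\gamma_{23})) = \frac{24}{5}, coefficient -\frac{6}{5}. Every other blade of grade <= 2 projects to 0.
Answer: \frac{1}{2} \gamma_{4} - \frac{6}{5} \gamma_{23}


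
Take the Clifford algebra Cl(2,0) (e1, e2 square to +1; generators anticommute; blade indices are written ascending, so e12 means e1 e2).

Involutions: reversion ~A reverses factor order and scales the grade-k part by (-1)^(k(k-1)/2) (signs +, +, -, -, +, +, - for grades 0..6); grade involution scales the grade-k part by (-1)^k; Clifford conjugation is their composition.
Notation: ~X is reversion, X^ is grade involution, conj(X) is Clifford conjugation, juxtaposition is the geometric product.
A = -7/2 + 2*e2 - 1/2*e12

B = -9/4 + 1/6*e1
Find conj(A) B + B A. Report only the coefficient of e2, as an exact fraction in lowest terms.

first term: 63/8 - 7/12*e1 + 53/12*e2 - 19/24*e12
second term: 63/8 - 7/12*e1 - 55/12*e2 + 35/24*e12
Answer: -1/6


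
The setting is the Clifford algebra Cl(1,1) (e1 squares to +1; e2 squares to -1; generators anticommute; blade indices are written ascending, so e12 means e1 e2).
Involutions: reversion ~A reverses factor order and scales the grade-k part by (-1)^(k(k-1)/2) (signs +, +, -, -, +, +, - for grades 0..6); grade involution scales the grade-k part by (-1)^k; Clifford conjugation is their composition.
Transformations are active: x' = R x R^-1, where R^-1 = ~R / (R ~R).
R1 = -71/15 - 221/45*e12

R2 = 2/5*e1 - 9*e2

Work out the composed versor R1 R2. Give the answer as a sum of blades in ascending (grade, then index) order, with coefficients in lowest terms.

Distribute over the terms of R1 (each basis-blade product reordered to ascending indices, repeated generators contracted through their squares):
(-71/15) R2 = -142/75*e1 + 213/5*e2
(-221/45*e12) R2 = -221/5*e1 + 442/225*e2
Summing the partial products and collecting blades:
Answer: -3457/75*e1 + 10027/225*e2


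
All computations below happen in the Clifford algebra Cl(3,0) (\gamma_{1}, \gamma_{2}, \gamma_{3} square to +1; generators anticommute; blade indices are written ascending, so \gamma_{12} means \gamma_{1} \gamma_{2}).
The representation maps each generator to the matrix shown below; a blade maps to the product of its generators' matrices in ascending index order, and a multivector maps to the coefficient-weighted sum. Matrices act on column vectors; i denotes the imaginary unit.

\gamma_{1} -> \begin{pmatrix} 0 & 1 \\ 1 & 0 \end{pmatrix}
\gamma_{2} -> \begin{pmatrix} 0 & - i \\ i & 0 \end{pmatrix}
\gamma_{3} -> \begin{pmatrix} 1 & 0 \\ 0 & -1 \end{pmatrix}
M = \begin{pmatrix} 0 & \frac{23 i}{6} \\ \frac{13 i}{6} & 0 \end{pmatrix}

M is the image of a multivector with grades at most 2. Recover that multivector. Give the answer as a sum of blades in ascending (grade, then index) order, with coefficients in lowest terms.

Method: 1, rho(\gamma_{1}), rho(\gamma_{2}), rho(\gamma_{3}) form a trace-orthogonal basis of the 2x2 complex matrices (tr(X Y) = 2 if X = Y, else 0), so M = m0*1 + m1*rho(\gamma_{1}) + m2*rho(\gamma_{2}) + m3*rho(\gamma_{3}) with m0 = tr(M)/2 = 0, m1 = tr(M rho(\gamma_{1}))/2 = 3 i, m2 = tr(M rho(\gamma_{2}))/2 = - \frac{5}{6}, m3 = tr(M rho(\gamma_{3}))/2 = 0.
Multiplying table entries, the bivector images are rho(\gamma_{12}) = i*rho(\gamma_{3}), rho(\gamma_{13}) = -i*rho(\gamma_{2}), rho(\gamma_{23}) = i*rho(\gamma_{1}); with real blade coefficients the real parts of m0..m3 are the coefficients of 1, \gamma_{1}, \gamma_{2}, \gamma_{3} and the imaginary parts give the bivectors (\gamma_{23}: Im m1, \gamma_{13}: -Im m2, \gamma_{12}: Im m3).
Answer: -\frac{5}{6} \gamma_{2} + 3 \gamma_{23}


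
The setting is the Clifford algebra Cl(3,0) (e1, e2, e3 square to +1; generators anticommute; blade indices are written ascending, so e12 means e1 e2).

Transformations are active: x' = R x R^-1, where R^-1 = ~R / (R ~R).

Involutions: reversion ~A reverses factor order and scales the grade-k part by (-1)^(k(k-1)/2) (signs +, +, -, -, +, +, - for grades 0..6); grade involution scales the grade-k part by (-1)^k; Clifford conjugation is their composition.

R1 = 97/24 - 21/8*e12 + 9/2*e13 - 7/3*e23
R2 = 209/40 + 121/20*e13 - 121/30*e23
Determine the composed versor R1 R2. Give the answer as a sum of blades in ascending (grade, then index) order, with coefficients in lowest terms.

Distribute over the terms of R2 (each basis-blade product reordered to ascending indices, repeated generators contracted through their squares):
R1 (209/40) = 20273/960 - 4389/320*e12 + 1881/80*e13 - 1463/120*e23
R1 (121/20*e13) = -1089/40 - 847/60*e12 + 11737/480*e13 + 2541/160*e23
R1 (-121/30*e23) = -847/90 + 363/20*e12 + 847/80*e13 - 11737/720*e23
Summing the partial products and collecting blades:
Answer: -44693/2880 - 1859/192*e12 + 5621/96*e13 - 18161/1440*e23


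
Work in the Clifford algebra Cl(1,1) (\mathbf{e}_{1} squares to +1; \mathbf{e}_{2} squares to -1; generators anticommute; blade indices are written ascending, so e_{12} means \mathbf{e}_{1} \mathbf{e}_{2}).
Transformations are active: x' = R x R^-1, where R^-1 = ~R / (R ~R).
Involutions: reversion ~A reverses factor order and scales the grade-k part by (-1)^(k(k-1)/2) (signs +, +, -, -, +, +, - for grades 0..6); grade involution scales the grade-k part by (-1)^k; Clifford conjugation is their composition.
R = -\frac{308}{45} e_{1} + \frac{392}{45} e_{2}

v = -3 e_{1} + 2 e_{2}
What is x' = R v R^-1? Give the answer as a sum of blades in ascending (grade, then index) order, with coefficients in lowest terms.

~R = -\frac{308}{45} e_{1} + \frac{392}{45} e_{2}, and R ~R = -\frac{784}{27}, so R^-1 = ~R / (-\frac{784}{27}).
R v = \frac{28}{9} + \frac{112}{9} e_{12}
Answer: \frac{67}{15} e_{1} - \frac{58}{15} e_{2}


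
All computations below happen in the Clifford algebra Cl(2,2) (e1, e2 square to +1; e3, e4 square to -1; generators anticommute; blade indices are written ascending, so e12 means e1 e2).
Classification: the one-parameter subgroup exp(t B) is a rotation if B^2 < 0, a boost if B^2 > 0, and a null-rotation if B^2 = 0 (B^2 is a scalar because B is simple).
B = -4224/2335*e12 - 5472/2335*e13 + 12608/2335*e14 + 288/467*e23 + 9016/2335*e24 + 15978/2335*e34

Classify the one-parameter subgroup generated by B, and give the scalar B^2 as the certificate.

B^2 term by term: the squares give (-4224/2335)^2*(e12)^2 + (-5472/2335)^2*(e13)^2 + (12608/2335)^2*(e14)^2 + (288/467)^2*(e23)^2 + (9016/2335)^2*(e24)^2 + (15978/2335)^2*(e34)^2 = 17842176/5452225*(-1) + 29942784/5452225*(+1) + 158961664/5452225*(+1) + 82944/218089*(+1) + 81288256/5452225*(+1) + 255296484/5452225*(-1) = -4/25 (each basis 2-blade squares to minus the product of its generators' squares); cross terms between blades sharing an index anticommute and cancel; the commuting (index-disjoint) pairs give grade-4 terms 2*c*c'*(blade product), which cancel blade by blade — e1234: -134982144/5452225 + 98671104/5452225 + 7262208/1090445 = 0 — confirming B is simple. So B^2 = -4/25.
Answer: rotation, certificate B^2 = -4/25. The scalar -4/25 is the complete invariant here: its sign names the subgroup type.


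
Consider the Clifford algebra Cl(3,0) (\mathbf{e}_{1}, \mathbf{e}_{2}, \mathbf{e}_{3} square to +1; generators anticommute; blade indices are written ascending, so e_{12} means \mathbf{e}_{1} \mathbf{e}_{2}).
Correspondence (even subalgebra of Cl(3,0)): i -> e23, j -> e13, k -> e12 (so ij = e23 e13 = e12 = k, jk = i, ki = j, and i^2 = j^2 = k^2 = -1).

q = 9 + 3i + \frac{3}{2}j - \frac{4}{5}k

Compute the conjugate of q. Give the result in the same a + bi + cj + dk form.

In blades: q = 9 - \frac{4}{5} e_{12} + \frac{3}{2} e_{13} + 3 e_{23}.
Quaternion conjugation is reversion on the even subalgebra: the scalar is fixed and every grade-2 blade flips sign, giving 9 + \frac{4}{5} e_{12} - \frac{3}{2} e_{13} - 3 e_{23}; translating back:
Answer: 9 - 3i - \frac{3}{2}j + \frac{4}{5}k


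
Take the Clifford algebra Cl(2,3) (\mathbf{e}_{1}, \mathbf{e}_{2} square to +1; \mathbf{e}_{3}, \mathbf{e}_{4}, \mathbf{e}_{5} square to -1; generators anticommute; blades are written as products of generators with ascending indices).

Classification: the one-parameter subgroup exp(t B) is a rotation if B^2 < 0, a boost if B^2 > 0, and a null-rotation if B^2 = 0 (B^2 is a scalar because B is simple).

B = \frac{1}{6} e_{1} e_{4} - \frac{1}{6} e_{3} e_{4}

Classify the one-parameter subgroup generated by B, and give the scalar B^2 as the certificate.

B^2 term by term: the squares give (\frac{1}{6})^2*(e_{1} e_{4})^2 + (-\frac{1}{6})^2*(e_{3} e_{4})^2 = \frac{1}{36}*(+1) + \frac{1}{36}*(-1) = 0 (each basis 2-blade squares to minus the product of its generators' squares); cross terms between blades sharing an index anticommute and cancel. So B^2 = 0.
Answer: null-rotation, certificate B^2 = 0. The invariant at work: B^2 = 0 is unchanged by conjugation, hence its sign classifies the subgroup whatever basis B is written in.


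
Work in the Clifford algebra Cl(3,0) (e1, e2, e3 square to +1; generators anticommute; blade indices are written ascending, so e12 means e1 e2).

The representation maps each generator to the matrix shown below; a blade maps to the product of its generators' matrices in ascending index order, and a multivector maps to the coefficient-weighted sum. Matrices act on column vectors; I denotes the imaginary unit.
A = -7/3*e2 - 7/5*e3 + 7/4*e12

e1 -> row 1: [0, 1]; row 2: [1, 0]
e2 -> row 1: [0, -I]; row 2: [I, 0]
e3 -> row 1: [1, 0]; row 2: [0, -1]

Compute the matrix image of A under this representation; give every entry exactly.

Bivector images (products of the table entries): rho(e12) = rho(e1)rho(e2) = row 1: [I, 0]; row 2: [0, -I].
M = (-7/3)*rho(e2) + (-7/5)*rho(e3) + (7/4)*rho(e12), summed entrywise:
Answer: row 1: [-7/5 + 7*I/4, 7*I/3]; row 2: [-7*I/3, 7/5 - 7*I/4]
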